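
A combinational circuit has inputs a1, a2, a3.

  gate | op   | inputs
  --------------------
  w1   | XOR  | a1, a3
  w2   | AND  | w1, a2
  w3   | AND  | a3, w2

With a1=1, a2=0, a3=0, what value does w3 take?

0

w1 = 1 XOR 0 = 1
w2 = 1 AND 0 = 0
w3 = 0 AND 0 = 0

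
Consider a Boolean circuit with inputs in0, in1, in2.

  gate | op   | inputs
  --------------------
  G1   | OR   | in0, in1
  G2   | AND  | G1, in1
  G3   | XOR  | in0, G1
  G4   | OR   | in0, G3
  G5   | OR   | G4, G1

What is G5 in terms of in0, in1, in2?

(in0 OR (in0 XOR (in0 OR in1))) OR (in0 OR in1)

G1 = in0 OR in1
G3 = in0 XOR G1 = in0 XOR (in0 OR in1)
G4 = in0 OR G3 = in0 OR (in0 XOR (in0 OR in1))
G5 = G4 OR G1 = (in0 OR (in0 XOR (in0 OR in1))) OR (in0 OR in1)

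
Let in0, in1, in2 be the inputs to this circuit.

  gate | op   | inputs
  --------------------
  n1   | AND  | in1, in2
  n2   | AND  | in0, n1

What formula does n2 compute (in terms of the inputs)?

in0 AND (in1 AND in2)

n1 = in1 AND in2
n2 = in0 AND n1 = in0 AND (in1 AND in2)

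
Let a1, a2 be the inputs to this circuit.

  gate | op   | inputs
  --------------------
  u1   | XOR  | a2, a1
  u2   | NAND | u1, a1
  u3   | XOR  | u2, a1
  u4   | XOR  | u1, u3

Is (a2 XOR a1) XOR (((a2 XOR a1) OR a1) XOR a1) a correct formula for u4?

u1 = a2 XOR a1
u2 = u1 NAND a1 = (a2 XOR a1) NAND a1
u3 = u2 XOR a1 = ((a2 XOR a1) NAND a1) XOR a1
u4 = u1 XOR u3 = (a2 XOR a1) XOR (((a2 XOR a1) NAND a1) XOR a1)
At a1=0, a2=0: circuit gives 1, formula gives 0.

No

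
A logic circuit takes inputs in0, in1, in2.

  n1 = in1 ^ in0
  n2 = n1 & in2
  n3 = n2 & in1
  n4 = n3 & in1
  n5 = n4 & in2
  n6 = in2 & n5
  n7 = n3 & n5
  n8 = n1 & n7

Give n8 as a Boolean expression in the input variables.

n1 = in1 ^ in0
n2 = n1 & in2 = (in1 ^ in0) & in2
n3 = n2 & in1 = ((in1 ^ in0) & in2) & in1
n4 = n3 & in1 = (((in1 ^ in0) & in2) & in1) & in1
n5 = n4 & in2 = ((((in1 ^ in0) & in2) & in1) & in1) & in2
n7 = n3 & n5 = (((in1 ^ in0) & in2) & in1) & (((((in1 ^ in0) & in2) & in1) & in1) & in2)
n8 = n1 & n7 = (in1 ^ in0) & ((((in1 ^ in0) & in2) & in1) & (((((in1 ^ in0) & in2) & in1) & in1) & in2))

(in1 ^ in0) & ((((in1 ^ in0) & in2) & in1) & (((((in1 ^ in0) & in2) & in1) & in1) & in2))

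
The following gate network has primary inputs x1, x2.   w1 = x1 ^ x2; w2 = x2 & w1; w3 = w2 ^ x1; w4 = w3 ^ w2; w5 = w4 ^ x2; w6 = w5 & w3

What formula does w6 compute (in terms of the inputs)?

((((x2 & (x1 ^ x2)) ^ x1) ^ (x2 & (x1 ^ x2))) ^ x2) & ((x2 & (x1 ^ x2)) ^ x1)

w1 = x1 ^ x2
w2 = x2 & w1 = x2 & (x1 ^ x2)
w3 = w2 ^ x1 = (x2 & (x1 ^ x2)) ^ x1
w4 = w3 ^ w2 = ((x2 & (x1 ^ x2)) ^ x1) ^ (x2 & (x1 ^ x2))
w5 = w4 ^ x2 = (((x2 & (x1 ^ x2)) ^ x1) ^ (x2 & (x1 ^ x2))) ^ x2
w6 = w5 & w3 = ((((x2 & (x1 ^ x2)) ^ x1) ^ (x2 & (x1 ^ x2))) ^ x2) & ((x2 & (x1 ^ x2)) ^ x1)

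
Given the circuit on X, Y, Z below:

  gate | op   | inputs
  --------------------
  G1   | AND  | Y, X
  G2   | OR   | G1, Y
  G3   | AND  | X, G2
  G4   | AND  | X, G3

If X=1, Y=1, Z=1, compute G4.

1

G1 = 1 AND 1 = 1
G2 = 1 OR 1 = 1
G3 = 1 AND 1 = 1
G4 = 1 AND 1 = 1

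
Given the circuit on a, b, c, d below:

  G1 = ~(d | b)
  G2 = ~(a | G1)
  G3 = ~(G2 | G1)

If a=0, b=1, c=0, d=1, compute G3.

0

G1 = ~(1 | 1) = 0
G2 = ~(0 | 0) = 1
G3 = ~(1 | 0) = 0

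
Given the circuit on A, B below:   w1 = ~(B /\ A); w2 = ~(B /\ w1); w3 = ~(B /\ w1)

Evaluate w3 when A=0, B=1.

0

w1 = ~(1 /\ 0) = 1
w3 = ~(1 /\ 1) = 0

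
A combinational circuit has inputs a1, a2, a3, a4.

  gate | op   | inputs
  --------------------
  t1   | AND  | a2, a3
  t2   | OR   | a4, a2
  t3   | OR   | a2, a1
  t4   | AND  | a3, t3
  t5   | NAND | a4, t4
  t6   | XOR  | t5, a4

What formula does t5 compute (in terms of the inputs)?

t3 = a2 OR a1
t4 = a3 AND t3 = a3 AND (a2 OR a1)
t5 = a4 NAND t4 = a4 NAND (a3 AND (a2 OR a1))

a4 NAND (a3 AND (a2 OR a1))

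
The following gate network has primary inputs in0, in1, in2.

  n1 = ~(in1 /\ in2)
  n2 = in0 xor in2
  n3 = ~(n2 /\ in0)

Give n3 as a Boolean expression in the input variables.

n2 = in0 xor in2
n3 = ~(n2 /\ in0) = ~((in0 xor in2) /\ in0)

~((in0 xor in2) /\ in0)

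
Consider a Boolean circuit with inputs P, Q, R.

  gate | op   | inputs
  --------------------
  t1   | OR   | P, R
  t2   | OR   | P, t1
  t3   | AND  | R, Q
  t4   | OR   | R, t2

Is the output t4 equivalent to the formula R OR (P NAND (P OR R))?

No

t1 = P OR R
t2 = P OR t1 = P OR (P OR R)
t4 = R OR t2 = R OR (P OR (P OR R))
At P=0, Q=0, R=0: circuit gives 0, formula gives 1.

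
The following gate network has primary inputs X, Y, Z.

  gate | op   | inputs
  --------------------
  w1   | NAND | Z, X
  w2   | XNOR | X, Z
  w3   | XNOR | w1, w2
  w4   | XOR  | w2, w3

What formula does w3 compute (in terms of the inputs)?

w1 = Z NAND X
w2 = X XNOR Z
w3 = w1 XNOR w2 = (Z NAND X) XNOR (X XNOR Z)

(Z NAND X) XNOR (X XNOR Z)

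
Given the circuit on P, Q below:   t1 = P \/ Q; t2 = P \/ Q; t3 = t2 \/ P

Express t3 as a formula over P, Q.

(P \/ Q) \/ P

t2 = P \/ Q
t3 = t2 \/ P = (P \/ Q) \/ P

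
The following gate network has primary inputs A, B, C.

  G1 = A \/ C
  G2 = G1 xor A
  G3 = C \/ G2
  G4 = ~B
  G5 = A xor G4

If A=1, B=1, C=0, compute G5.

G4 = ~1 = 0
G5 = 1 xor 0 = 1

1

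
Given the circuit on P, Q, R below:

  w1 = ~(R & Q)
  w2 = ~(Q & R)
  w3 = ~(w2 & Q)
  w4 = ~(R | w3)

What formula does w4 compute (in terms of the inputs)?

w2 = ~(Q & R)
w3 = ~(w2 & Q) = ~((~(Q & R)) & Q)
w4 = ~(R | w3) = ~(R | (~((~(Q & R)) & Q)))

~(R | (~((~(Q & R)) & Q)))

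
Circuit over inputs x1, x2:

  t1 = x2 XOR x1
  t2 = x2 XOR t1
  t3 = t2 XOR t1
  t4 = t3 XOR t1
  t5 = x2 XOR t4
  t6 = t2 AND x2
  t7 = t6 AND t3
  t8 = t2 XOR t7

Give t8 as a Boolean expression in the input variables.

(x2 XOR (x2 XOR x1)) XOR (((x2 XOR (x2 XOR x1)) AND x2) AND ((x2 XOR (x2 XOR x1)) XOR (x2 XOR x1)))

t1 = x2 XOR x1
t2 = x2 XOR t1 = x2 XOR (x2 XOR x1)
t3 = t2 XOR t1 = (x2 XOR (x2 XOR x1)) XOR (x2 XOR x1)
t6 = t2 AND x2 = (x2 XOR (x2 XOR x1)) AND x2
t7 = t6 AND t3 = ((x2 XOR (x2 XOR x1)) AND x2) AND ((x2 XOR (x2 XOR x1)) XOR (x2 XOR x1))
t8 = t2 XOR t7 = (x2 XOR (x2 XOR x1)) XOR (((x2 XOR (x2 XOR x1)) AND x2) AND ((x2 XOR (x2 XOR x1)) XOR (x2 XOR x1)))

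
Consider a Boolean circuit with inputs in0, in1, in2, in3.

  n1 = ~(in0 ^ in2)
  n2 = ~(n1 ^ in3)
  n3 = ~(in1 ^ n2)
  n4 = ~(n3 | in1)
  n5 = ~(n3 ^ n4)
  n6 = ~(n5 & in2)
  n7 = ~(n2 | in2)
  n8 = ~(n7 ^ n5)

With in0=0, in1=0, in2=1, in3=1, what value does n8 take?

n1 = ~(0 ^ 1) = 0
n2 = ~(0 ^ 1) = 0
n3 = ~(0 ^ 0) = 1
n4 = ~(1 | 0) = 0
n5 = ~(1 ^ 0) = 0
n7 = ~(0 | 1) = 0
n8 = ~(0 ^ 0) = 1

1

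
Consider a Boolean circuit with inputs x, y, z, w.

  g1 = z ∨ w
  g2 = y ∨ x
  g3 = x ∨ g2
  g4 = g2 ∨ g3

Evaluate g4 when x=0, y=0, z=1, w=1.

g2 = 0 ∨ 0 = 0
g3 = 0 ∨ 0 = 0
g4 = 0 ∨ 0 = 0

0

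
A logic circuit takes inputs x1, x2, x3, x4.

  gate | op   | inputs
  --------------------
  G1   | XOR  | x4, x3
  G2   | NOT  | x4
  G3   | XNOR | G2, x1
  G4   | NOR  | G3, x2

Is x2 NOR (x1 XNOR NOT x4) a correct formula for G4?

Yes

G2 = NOT x4
G3 = G2 XNOR x1 = NOT x4 XNOR x1
G4 = G3 NOR x2 = (NOT x4 XNOR x1) NOR x2
At x1=0, x2=0, x3=0, x4=1: circuit gives 0, formula gives 0.
At x1=0, x2=0, x3=0, x4=0: circuit gives 1, formula gives 1.
Agrees on all 16 inputs.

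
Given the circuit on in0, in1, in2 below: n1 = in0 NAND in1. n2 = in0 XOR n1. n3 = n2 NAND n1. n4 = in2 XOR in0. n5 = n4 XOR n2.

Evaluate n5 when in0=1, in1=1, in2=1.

n1 = 1 NAND 1 = 0
n2 = 1 XOR 0 = 1
n4 = 1 XOR 1 = 0
n5 = 0 XOR 1 = 1

1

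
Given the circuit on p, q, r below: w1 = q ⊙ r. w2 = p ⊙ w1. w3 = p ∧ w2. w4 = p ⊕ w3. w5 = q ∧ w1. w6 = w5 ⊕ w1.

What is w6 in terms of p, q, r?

(q ∧ (q ⊙ r)) ⊕ (q ⊙ r)

w1 = q ⊙ r
w5 = q ∧ w1 = q ∧ (q ⊙ r)
w6 = w5 ⊕ w1 = (q ∧ (q ⊙ r)) ⊕ (q ⊙ r)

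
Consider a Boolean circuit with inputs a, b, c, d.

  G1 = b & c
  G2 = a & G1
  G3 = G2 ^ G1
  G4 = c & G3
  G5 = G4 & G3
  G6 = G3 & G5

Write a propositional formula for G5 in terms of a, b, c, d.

G1 = b & c
G2 = a & G1 = a & (b & c)
G3 = G2 ^ G1 = (a & (b & c)) ^ (b & c)
G4 = c & G3 = c & ((a & (b & c)) ^ (b & c))
G5 = G4 & G3 = (c & ((a & (b & c)) ^ (b & c))) & ((a & (b & c)) ^ (b & c))

(c & ((a & (b & c)) ^ (b & c))) & ((a & (b & c)) ^ (b & c))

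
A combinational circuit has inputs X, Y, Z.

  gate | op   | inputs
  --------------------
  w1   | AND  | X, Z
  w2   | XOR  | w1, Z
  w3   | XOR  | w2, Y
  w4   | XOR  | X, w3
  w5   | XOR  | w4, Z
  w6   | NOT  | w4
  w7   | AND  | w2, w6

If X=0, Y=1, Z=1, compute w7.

w1 = 0 AND 1 = 0
w2 = 0 XOR 1 = 1
w3 = 1 XOR 1 = 0
w4 = 0 XOR 0 = 0
w6 = NOT 0 = 1
w7 = 1 AND 1 = 1

1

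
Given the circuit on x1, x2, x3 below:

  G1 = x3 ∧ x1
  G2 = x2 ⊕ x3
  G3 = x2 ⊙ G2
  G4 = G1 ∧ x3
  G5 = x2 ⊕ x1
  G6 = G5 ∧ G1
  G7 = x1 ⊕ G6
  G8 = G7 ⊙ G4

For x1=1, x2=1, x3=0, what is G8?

G1 = 0 ∧ 1 = 0
G4 = 0 ∧ 0 = 0
G5 = 1 ⊕ 1 = 0
G6 = 0 ∧ 0 = 0
G7 = 1 ⊕ 0 = 1
G8 = 1 ⊙ 0 = 0

0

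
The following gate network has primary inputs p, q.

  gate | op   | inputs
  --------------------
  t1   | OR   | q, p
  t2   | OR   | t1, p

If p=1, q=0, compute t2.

t1 = 0 OR 1 = 1
t2 = 1 OR 1 = 1

1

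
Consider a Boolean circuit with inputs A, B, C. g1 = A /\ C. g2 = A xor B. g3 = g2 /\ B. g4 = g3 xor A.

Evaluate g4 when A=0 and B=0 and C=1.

g2 = 0 xor 0 = 0
g3 = 0 /\ 0 = 0
g4 = 0 xor 0 = 0

0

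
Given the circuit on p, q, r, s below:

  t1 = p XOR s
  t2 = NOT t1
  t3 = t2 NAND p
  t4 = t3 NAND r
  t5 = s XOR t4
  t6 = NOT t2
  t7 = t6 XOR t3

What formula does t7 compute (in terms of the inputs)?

NOT NOT (p XOR s) XOR (NOT (p XOR s) NAND p)

t1 = p XOR s
t2 = NOT t1 = NOT (p XOR s)
t3 = t2 NAND p = NOT (p XOR s) NAND p
t6 = NOT t2 = NOT NOT (p XOR s)
t7 = t6 XOR t3 = NOT NOT (p XOR s) XOR (NOT (p XOR s) NAND p)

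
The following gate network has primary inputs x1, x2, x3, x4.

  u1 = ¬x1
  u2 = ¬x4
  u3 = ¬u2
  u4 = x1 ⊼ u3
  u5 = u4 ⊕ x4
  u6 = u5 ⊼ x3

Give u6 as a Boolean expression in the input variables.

((x1 ⊼ ¬¬x4) ⊕ x4) ⊼ x3

u2 = ¬x4
u3 = ¬u2 = ¬¬x4
u4 = x1 ⊼ u3 = x1 ⊼ ¬¬x4
u5 = u4 ⊕ x4 = (x1 ⊼ ¬¬x4) ⊕ x4
u6 = u5 ⊼ x3 = ((x1 ⊼ ¬¬x4) ⊕ x4) ⊼ x3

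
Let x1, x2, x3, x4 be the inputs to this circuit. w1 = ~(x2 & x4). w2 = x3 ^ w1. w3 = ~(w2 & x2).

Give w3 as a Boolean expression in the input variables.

~((x3 ^ (~(x2 & x4))) & x2)

w1 = ~(x2 & x4)
w2 = x3 ^ w1 = x3 ^ (~(x2 & x4))
w3 = ~(w2 & x2) = ~((x3 ^ (~(x2 & x4))) & x2)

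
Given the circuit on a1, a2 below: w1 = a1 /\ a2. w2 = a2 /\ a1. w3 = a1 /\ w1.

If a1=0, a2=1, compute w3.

0

w1 = 0 /\ 1 = 0
w3 = 0 /\ 0 = 0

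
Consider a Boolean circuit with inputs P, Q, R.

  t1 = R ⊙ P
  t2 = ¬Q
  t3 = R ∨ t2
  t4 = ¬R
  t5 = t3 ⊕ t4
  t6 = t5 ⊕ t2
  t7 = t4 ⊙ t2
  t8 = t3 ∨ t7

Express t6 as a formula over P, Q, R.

((R ∨ ¬Q) ⊕ ¬R) ⊕ ¬Q

t2 = ¬Q
t3 = R ∨ t2 = R ∨ ¬Q
t4 = ¬R
t5 = t3 ⊕ t4 = (R ∨ ¬Q) ⊕ ¬R
t6 = t5 ⊕ t2 = ((R ∨ ¬Q) ⊕ ¬R) ⊕ ¬Q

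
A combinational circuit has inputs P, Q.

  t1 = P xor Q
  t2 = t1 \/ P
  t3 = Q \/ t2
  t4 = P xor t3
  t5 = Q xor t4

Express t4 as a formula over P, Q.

t1 = P xor Q
t2 = t1 \/ P = (P xor Q) \/ P
t3 = Q \/ t2 = Q \/ ((P xor Q) \/ P)
t4 = P xor t3 = P xor (Q \/ ((P xor Q) \/ P))

P xor (Q \/ ((P xor Q) \/ P))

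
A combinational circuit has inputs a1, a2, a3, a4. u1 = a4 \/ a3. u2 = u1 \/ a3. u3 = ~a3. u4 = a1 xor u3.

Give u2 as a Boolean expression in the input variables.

u1 = a4 \/ a3
u2 = u1 \/ a3 = (a4 \/ a3) \/ a3

(a4 \/ a3) \/ a3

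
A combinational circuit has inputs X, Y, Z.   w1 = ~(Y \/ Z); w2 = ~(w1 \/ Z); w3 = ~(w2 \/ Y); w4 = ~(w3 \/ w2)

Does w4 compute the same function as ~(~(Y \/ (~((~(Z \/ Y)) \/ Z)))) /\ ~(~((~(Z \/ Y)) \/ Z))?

Yes

w1 = ~(Y \/ Z)
w2 = ~(w1 \/ Z) = ~((~(Y \/ Z)) \/ Z)
w3 = ~(w2 \/ Y) = ~((~((~(Y \/ Z)) \/ Z)) \/ Y)
w4 = ~(w3 \/ w2) = ~((~((~((~(Y \/ Z)) \/ Z)) \/ Y)) \/ (~((~(Y \/ Z)) \/ Z)))
At X=0, Y=0, Z=0: circuit gives 0, formula gives 0.
At X=0, Y=1, Z=1: circuit gives 1, formula gives 1.
Agrees on all 8 inputs.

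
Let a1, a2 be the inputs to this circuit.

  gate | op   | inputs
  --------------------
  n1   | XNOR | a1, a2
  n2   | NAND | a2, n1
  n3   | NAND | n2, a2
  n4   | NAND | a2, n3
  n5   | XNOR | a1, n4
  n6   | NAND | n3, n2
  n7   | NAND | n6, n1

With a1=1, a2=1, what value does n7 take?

0

n1 = 1 XNOR 1 = 1
n2 = 1 NAND 1 = 0
n3 = 0 NAND 1 = 1
n6 = 1 NAND 0 = 1
n7 = 1 NAND 1 = 0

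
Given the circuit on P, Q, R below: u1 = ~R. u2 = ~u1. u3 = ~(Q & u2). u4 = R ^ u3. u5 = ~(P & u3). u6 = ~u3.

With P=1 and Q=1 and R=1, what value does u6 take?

1

u1 = ~1 = 0
u2 = ~0 = 1
u3 = ~(1 & 1) = 0
u6 = ~0 = 1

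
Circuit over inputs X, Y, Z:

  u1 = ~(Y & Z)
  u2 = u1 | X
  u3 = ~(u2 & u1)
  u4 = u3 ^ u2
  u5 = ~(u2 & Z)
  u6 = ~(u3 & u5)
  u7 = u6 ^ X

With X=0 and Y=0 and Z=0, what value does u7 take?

1

u1 = ~(0 & 0) = 1
u2 = 1 | 0 = 1
u3 = ~(1 & 1) = 0
u5 = ~(1 & 0) = 1
u6 = ~(0 & 1) = 1
u7 = 1 ^ 0 = 1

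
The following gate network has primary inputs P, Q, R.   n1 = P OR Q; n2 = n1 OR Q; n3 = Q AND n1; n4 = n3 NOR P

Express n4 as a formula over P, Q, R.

(Q AND (P OR Q)) NOR P

n1 = P OR Q
n3 = Q AND n1 = Q AND (P OR Q)
n4 = n3 NOR P = (Q AND (P OR Q)) NOR P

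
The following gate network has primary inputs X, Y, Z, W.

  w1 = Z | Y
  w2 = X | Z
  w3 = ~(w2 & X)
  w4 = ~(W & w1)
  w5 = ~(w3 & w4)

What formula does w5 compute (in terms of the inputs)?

w1 = Z | Y
w2 = X | Z
w3 = ~(w2 & X) = ~((X | Z) & X)
w4 = ~(W & w1) = ~(W & (Z | Y))
w5 = ~(w3 & w4) = ~((~((X | Z) & X)) & (~(W & (Z | Y))))

~((~((X | Z) & X)) & (~(W & (Z | Y))))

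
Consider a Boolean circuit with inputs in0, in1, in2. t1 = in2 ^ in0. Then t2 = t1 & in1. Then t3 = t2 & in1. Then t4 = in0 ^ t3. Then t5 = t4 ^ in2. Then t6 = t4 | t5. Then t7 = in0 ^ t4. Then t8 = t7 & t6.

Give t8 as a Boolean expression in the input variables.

t1 = in2 ^ in0
t2 = t1 & in1 = (in2 ^ in0) & in1
t3 = t2 & in1 = ((in2 ^ in0) & in1) & in1
t4 = in0 ^ t3 = in0 ^ (((in2 ^ in0) & in1) & in1)
t5 = t4 ^ in2 = (in0 ^ (((in2 ^ in0) & in1) & in1)) ^ in2
t6 = t4 | t5 = (in0 ^ (((in2 ^ in0) & in1) & in1)) | ((in0 ^ (((in2 ^ in0) & in1) & in1)) ^ in2)
t7 = in0 ^ t4 = in0 ^ (in0 ^ (((in2 ^ in0) & in1) & in1))
t8 = t7 & t6 = (in0 ^ (in0 ^ (((in2 ^ in0) & in1) & in1))) & ((in0 ^ (((in2 ^ in0) & in1) & in1)) | ((in0 ^ (((in2 ^ in0) & in1) & in1)) ^ in2))

(in0 ^ (in0 ^ (((in2 ^ in0) & in1) & in1))) & ((in0 ^ (((in2 ^ in0) & in1) & in1)) | ((in0 ^ (((in2 ^ in0) & in1) & in1)) ^ in2))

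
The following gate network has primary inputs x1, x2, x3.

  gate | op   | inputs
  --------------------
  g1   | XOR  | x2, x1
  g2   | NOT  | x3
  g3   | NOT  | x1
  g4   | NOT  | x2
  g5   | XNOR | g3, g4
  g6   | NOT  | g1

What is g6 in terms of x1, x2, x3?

NOT (x2 XOR x1)

g1 = x2 XOR x1
g6 = NOT g1 = NOT (x2 XOR x1)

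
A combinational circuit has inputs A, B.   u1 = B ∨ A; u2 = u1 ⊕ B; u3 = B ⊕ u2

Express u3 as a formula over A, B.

B ⊕ ((B ∨ A) ⊕ B)

u1 = B ∨ A
u2 = u1 ⊕ B = (B ∨ A) ⊕ B
u3 = B ⊕ u2 = B ⊕ ((B ∨ A) ⊕ B)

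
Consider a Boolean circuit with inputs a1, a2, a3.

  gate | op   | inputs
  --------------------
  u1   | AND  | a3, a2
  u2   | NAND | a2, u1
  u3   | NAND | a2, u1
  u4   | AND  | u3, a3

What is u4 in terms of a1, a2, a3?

(a2 NAND (a3 AND a2)) AND a3

u1 = a3 AND a2
u3 = a2 NAND u1 = a2 NAND (a3 AND a2)
u4 = u3 AND a3 = (a2 NAND (a3 AND a2)) AND a3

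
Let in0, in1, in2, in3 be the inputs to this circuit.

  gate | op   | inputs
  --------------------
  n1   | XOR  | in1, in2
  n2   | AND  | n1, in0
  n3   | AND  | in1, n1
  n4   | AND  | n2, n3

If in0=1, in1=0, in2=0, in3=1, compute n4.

0

n1 = 0 XOR 0 = 0
n2 = 0 AND 1 = 0
n3 = 0 AND 0 = 0
n4 = 0 AND 0 = 0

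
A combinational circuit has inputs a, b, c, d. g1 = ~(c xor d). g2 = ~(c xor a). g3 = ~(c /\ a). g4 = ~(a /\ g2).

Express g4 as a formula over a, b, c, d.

g2 = ~(c xor a)
g4 = ~(a /\ g2) = ~(a /\ (~(c xor a)))

~(a /\ (~(c xor a)))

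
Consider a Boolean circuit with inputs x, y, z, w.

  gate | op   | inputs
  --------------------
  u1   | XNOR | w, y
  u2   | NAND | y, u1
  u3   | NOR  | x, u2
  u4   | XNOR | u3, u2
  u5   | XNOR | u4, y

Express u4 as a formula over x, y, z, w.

(x NOR (y NAND (w XNOR y))) XNOR (y NAND (w XNOR y))

u1 = w XNOR y
u2 = y NAND u1 = y NAND (w XNOR y)
u3 = x NOR u2 = x NOR (y NAND (w XNOR y))
u4 = u3 XNOR u2 = (x NOR (y NAND (w XNOR y))) XNOR (y NAND (w XNOR y))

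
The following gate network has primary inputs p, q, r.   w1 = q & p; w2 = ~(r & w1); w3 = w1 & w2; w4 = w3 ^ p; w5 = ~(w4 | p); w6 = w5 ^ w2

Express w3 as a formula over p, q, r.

w1 = q & p
w2 = ~(r & w1) = ~(r & (q & p))
w3 = w1 & w2 = (q & p) & (~(r & (q & p)))

(q & p) & (~(r & (q & p)))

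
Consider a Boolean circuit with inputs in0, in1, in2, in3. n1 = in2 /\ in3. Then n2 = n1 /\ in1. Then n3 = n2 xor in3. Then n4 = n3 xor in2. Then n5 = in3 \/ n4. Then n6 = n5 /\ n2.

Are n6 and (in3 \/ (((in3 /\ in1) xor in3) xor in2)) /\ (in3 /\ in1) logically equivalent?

n1 = in2 /\ in3
n2 = n1 /\ in1 = (in2 /\ in3) /\ in1
n3 = n2 xor in3 = ((in2 /\ in3) /\ in1) xor in3
n4 = n3 xor in2 = (((in2 /\ in3) /\ in1) xor in3) xor in2
n5 = in3 \/ n4 = in3 \/ ((((in2 /\ in3) /\ in1) xor in3) xor in2)
n6 = n5 /\ n2 = (in3 \/ ((((in2 /\ in3) /\ in1) xor in3) xor in2)) /\ ((in2 /\ in3) /\ in1)
At in0=0, in1=1, in2=0, in3=1: circuit gives 0, formula gives 1.

No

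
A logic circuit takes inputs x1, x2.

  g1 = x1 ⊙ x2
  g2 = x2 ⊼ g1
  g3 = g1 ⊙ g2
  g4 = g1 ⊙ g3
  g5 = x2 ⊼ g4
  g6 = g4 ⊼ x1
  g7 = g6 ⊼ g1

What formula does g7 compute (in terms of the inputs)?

g1 = x1 ⊙ x2
g2 = x2 ⊼ g1 = x2 ⊼ (x1 ⊙ x2)
g3 = g1 ⊙ g2 = (x1 ⊙ x2) ⊙ (x2 ⊼ (x1 ⊙ x2))
g4 = g1 ⊙ g3 = (x1 ⊙ x2) ⊙ ((x1 ⊙ x2) ⊙ (x2 ⊼ (x1 ⊙ x2)))
g6 = g4 ⊼ x1 = ((x1 ⊙ x2) ⊙ ((x1 ⊙ x2) ⊙ (x2 ⊼ (x1 ⊙ x2)))) ⊼ x1
g7 = g6 ⊼ g1 = (((x1 ⊙ x2) ⊙ ((x1 ⊙ x2) ⊙ (x2 ⊼ (x1 ⊙ x2)))) ⊼ x1) ⊼ (x1 ⊙ x2)

(((x1 ⊙ x2) ⊙ ((x1 ⊙ x2) ⊙ (x2 ⊼ (x1 ⊙ x2)))) ⊼ x1) ⊼ (x1 ⊙ x2)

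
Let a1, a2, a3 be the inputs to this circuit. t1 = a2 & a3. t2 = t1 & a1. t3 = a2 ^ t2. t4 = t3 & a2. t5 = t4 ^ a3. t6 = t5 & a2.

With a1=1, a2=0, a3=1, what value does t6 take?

t1 = 0 & 1 = 0
t2 = 0 & 1 = 0
t3 = 0 ^ 0 = 0
t4 = 0 & 0 = 0
t5 = 0 ^ 1 = 1
t6 = 1 & 0 = 0

0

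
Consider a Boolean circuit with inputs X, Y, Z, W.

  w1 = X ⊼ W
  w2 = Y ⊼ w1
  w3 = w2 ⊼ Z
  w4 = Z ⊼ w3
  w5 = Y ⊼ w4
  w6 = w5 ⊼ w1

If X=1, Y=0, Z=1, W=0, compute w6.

w1 = 1 ⊼ 0 = 1
w2 = 0 ⊼ 1 = 1
w3 = 1 ⊼ 1 = 0
w4 = 1 ⊼ 0 = 1
w5 = 0 ⊼ 1 = 1
w6 = 1 ⊼ 1 = 0

0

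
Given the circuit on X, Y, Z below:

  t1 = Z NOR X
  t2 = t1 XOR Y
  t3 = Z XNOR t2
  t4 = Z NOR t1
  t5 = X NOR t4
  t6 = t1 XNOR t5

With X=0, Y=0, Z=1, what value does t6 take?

t1 = 1 NOR 0 = 0
t4 = 1 NOR 0 = 0
t5 = 0 NOR 0 = 1
t6 = 0 XNOR 1 = 0

0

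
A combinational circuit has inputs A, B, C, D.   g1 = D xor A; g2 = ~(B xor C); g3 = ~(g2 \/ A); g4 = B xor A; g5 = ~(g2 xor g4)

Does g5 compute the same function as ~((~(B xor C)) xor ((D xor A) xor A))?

No

g2 = ~(B xor C)
g4 = B xor A
g5 = ~(g2 xor g4) = ~((~(B xor C)) xor (B xor A))
At A=0, B=0, C=0, D=1: circuit gives 0, formula gives 1.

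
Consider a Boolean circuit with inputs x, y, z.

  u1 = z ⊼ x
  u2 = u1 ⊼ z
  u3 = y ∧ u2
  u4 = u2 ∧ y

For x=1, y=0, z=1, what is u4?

0

u1 = 1 ⊼ 1 = 0
u2 = 0 ⊼ 1 = 1
u4 = 1 ∧ 0 = 0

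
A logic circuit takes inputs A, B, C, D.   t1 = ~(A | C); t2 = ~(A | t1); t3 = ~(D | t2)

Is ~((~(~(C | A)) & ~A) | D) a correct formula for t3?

t1 = ~(A | C)
t2 = ~(A | t1) = ~(A | (~(A | C)))
t3 = ~(D | t2) = ~(D | (~(A | (~(A | C)))))
At A=0, B=0, C=0, D=1: circuit gives 0, formula gives 0.
At A=0, B=0, C=0, D=0: circuit gives 1, formula gives 1.
Agrees on all 16 inputs.

Yes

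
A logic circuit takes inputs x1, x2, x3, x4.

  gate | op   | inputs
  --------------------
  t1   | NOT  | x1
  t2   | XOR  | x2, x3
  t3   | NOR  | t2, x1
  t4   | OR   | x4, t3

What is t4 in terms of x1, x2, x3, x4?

t2 = x2 XOR x3
t3 = t2 NOR x1 = (x2 XOR x3) NOR x1
t4 = x4 OR t3 = x4 OR ((x2 XOR x3) NOR x1)

x4 OR ((x2 XOR x3) NOR x1)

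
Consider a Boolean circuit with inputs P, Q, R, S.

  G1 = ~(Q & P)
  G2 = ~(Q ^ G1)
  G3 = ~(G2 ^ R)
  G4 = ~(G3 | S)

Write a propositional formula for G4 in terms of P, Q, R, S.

~((~((~(Q ^ (~(Q & P)))) ^ R)) | S)

G1 = ~(Q & P)
G2 = ~(Q ^ G1) = ~(Q ^ (~(Q & P)))
G3 = ~(G2 ^ R) = ~((~(Q ^ (~(Q & P)))) ^ R)
G4 = ~(G3 | S) = ~((~((~(Q ^ (~(Q & P)))) ^ R)) | S)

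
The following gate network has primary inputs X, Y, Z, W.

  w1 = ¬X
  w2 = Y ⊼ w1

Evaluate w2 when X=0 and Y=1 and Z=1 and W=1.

w1 = ¬0 = 1
w2 = 1 ⊼ 1 = 0

0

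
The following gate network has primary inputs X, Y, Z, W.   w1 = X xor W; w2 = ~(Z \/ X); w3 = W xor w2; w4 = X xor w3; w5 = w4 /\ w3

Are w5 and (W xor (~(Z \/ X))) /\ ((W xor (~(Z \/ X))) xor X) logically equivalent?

Yes

w2 = ~(Z \/ X)
w3 = W xor w2 = W xor (~(Z \/ X))
w4 = X xor w3 = X xor (W xor (~(Z \/ X)))
w5 = w4 /\ w3 = (X xor (W xor (~(Z \/ X)))) /\ (W xor (~(Z \/ X)))
At X=0, Y=0, Z=0, W=1: circuit gives 0, formula gives 0.
At X=0, Y=0, Z=0, W=0: circuit gives 1, formula gives 1.
Agrees on all 16 inputs.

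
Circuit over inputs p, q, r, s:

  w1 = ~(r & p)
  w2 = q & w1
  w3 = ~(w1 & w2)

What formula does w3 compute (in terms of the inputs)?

~((~(r & p)) & (q & (~(r & p))))

w1 = ~(r & p)
w2 = q & w1 = q & (~(r & p))
w3 = ~(w1 & w2) = ~((~(r & p)) & (q & (~(r & p))))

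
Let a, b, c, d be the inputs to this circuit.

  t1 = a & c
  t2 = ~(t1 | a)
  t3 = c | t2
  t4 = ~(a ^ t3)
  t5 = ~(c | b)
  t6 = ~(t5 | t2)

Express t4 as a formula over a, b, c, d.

~(a ^ (c | (~((a & c) | a))))

t1 = a & c
t2 = ~(t1 | a) = ~((a & c) | a)
t3 = c | t2 = c | (~((a & c) | a))
t4 = ~(a ^ t3) = ~(a ^ (c | (~((a & c) | a))))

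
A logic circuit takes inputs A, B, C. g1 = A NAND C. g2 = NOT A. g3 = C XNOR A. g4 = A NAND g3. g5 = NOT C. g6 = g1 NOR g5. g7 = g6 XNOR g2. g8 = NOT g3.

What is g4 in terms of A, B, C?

A NAND (C XNOR A)

g3 = C XNOR A
g4 = A NAND g3 = A NAND (C XNOR A)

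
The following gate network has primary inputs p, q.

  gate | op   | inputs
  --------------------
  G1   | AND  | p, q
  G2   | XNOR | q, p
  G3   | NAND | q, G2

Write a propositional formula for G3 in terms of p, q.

G2 = q XNOR p
G3 = q NAND G2 = q NAND (q XNOR p)

q NAND (q XNOR p)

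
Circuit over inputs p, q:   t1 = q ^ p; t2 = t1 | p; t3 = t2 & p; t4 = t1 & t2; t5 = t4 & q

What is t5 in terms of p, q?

((q ^ p) & ((q ^ p) | p)) & q

t1 = q ^ p
t2 = t1 | p = (q ^ p) | p
t4 = t1 & t2 = (q ^ p) & ((q ^ p) | p)
t5 = t4 & q = ((q ^ p) & ((q ^ p) | p)) & q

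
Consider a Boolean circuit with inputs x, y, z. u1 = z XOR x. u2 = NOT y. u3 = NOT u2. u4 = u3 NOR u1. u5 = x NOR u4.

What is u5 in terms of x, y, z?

x NOR (NOT NOT y NOR (z XOR x))

u1 = z XOR x
u2 = NOT y
u3 = NOT u2 = NOT NOT y
u4 = u3 NOR u1 = NOT NOT y NOR (z XOR x)
u5 = x NOR u4 = x NOR (NOT NOT y NOR (z XOR x))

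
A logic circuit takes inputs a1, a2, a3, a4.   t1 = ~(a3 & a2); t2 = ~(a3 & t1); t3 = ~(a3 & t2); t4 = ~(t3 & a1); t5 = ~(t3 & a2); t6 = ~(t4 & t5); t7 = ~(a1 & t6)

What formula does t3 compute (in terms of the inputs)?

~(a3 & (~(a3 & (~(a3 & a2)))))

t1 = ~(a3 & a2)
t2 = ~(a3 & t1) = ~(a3 & (~(a3 & a2)))
t3 = ~(a3 & t2) = ~(a3 & (~(a3 & (~(a3 & a2)))))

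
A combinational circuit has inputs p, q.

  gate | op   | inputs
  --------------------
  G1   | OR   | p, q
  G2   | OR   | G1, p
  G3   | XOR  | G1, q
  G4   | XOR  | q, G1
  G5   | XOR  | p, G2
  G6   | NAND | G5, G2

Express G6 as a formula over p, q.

G1 = p OR q
G2 = G1 OR p = (p OR q) OR p
G5 = p XOR G2 = p XOR ((p OR q) OR p)
G6 = G5 NAND G2 = (p XOR ((p OR q) OR p)) NAND ((p OR q) OR p)

(p XOR ((p OR q) OR p)) NAND ((p OR q) OR p)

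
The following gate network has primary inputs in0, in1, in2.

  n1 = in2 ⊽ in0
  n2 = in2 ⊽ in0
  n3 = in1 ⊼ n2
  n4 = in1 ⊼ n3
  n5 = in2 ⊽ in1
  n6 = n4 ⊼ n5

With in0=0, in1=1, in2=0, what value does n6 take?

1

n2 = 0 ⊽ 0 = 1
n3 = 1 ⊼ 1 = 0
n4 = 1 ⊼ 0 = 1
n5 = 0 ⊽ 1 = 0
n6 = 1 ⊼ 0 = 1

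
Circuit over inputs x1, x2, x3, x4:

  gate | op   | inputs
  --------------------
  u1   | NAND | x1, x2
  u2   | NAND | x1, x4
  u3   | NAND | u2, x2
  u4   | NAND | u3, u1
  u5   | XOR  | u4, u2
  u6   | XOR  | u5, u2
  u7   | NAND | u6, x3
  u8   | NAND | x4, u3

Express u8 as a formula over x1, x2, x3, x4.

u2 = x1 NAND x4
u3 = u2 NAND x2 = (x1 NAND x4) NAND x2
u8 = x4 NAND u3 = x4 NAND ((x1 NAND x4) NAND x2)

x4 NAND ((x1 NAND x4) NAND x2)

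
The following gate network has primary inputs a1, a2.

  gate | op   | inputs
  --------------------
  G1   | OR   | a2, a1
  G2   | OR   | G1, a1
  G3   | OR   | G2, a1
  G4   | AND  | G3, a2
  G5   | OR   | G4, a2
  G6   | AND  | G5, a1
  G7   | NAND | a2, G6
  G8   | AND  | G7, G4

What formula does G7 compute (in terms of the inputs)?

a2 NAND ((((((a2 OR a1) OR a1) OR a1) AND a2) OR a2) AND a1)

G1 = a2 OR a1
G2 = G1 OR a1 = (a2 OR a1) OR a1
G3 = G2 OR a1 = ((a2 OR a1) OR a1) OR a1
G4 = G3 AND a2 = (((a2 OR a1) OR a1) OR a1) AND a2
G5 = G4 OR a2 = ((((a2 OR a1) OR a1) OR a1) AND a2) OR a2
G6 = G5 AND a1 = (((((a2 OR a1) OR a1) OR a1) AND a2) OR a2) AND a1
G7 = a2 NAND G6 = a2 NAND ((((((a2 OR a1) OR a1) OR a1) AND a2) OR a2) AND a1)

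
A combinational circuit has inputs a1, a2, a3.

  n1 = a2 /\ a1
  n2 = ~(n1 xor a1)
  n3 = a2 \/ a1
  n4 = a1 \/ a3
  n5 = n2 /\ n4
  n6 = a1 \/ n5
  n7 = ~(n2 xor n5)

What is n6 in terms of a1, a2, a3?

n1 = a2 /\ a1
n2 = ~(n1 xor a1) = ~((a2 /\ a1) xor a1)
n4 = a1 \/ a3
n5 = n2 /\ n4 = (~((a2 /\ a1) xor a1)) /\ (a1 \/ a3)
n6 = a1 \/ n5 = a1 \/ ((~((a2 /\ a1) xor a1)) /\ (a1 \/ a3))

a1 \/ ((~((a2 /\ a1) xor a1)) /\ (a1 \/ a3))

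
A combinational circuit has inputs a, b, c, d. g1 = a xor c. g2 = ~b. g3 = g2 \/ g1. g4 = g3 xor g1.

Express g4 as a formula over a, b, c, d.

(~b \/ (a xor c)) xor (a xor c)

g1 = a xor c
g2 = ~b
g3 = g2 \/ g1 = ~b \/ (a xor c)
g4 = g3 xor g1 = (~b \/ (a xor c)) xor (a xor c)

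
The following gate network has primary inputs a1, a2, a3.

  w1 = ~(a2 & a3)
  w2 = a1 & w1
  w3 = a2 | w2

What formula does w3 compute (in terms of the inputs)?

a2 | (a1 & (~(a2 & a3)))

w1 = ~(a2 & a3)
w2 = a1 & w1 = a1 & (~(a2 & a3))
w3 = a2 | w2 = a2 | (a1 & (~(a2 & a3)))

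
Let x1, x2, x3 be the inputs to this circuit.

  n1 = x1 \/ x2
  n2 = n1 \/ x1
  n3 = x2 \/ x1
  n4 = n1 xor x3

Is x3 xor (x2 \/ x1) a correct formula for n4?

n1 = x1 \/ x2
n4 = n1 xor x3 = (x1 \/ x2) xor x3
At x1=0, x2=0, x3=0: circuit gives 0, formula gives 0.
At x1=0, x2=0, x3=1: circuit gives 1, formula gives 1.
Agrees on all 8 inputs.

Yes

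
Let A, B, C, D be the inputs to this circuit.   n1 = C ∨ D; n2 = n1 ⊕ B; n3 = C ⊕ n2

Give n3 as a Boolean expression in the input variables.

C ⊕ ((C ∨ D) ⊕ B)

n1 = C ∨ D
n2 = n1 ⊕ B = (C ∨ D) ⊕ B
n3 = C ⊕ n2 = C ⊕ ((C ∨ D) ⊕ B)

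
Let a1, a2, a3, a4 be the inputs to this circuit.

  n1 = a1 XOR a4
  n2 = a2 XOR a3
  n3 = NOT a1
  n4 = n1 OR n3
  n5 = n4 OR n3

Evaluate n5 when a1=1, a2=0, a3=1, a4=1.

n1 = 1 XOR 1 = 0
n3 = NOT 1 = 0
n4 = 0 OR 0 = 0
n5 = 0 OR 0 = 0

0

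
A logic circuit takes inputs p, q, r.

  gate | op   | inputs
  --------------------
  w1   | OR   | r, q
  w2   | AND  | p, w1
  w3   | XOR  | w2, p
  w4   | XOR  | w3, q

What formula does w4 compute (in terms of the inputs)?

((p AND (r OR q)) XOR p) XOR q

w1 = r OR q
w2 = p AND w1 = p AND (r OR q)
w3 = w2 XOR p = (p AND (r OR q)) XOR p
w4 = w3 XOR q = ((p AND (r OR q)) XOR p) XOR q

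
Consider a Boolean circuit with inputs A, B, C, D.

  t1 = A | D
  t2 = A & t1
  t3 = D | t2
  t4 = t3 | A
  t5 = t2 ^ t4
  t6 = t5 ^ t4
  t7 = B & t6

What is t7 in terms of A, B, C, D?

B & (((A & (A | D)) ^ ((D | (A & (A | D))) | A)) ^ ((D | (A & (A | D))) | A))

t1 = A | D
t2 = A & t1 = A & (A | D)
t3 = D | t2 = D | (A & (A | D))
t4 = t3 | A = (D | (A & (A | D))) | A
t5 = t2 ^ t4 = (A & (A | D)) ^ ((D | (A & (A | D))) | A)
t6 = t5 ^ t4 = ((A & (A | D)) ^ ((D | (A & (A | D))) | A)) ^ ((D | (A & (A | D))) | A)
t7 = B & t6 = B & (((A & (A | D)) ^ ((D | (A & (A | D))) | A)) ^ ((D | (A & (A | D))) | A))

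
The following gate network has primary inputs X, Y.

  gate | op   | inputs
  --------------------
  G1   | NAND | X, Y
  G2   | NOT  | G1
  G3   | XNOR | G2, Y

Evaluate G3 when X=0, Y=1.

G1 = 0 NAND 1 = 1
G2 = NOT 1 = 0
G3 = 0 XNOR 1 = 0

0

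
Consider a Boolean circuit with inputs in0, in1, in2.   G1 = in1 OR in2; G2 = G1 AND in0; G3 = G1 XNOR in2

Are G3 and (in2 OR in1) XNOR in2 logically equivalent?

Yes

G1 = in1 OR in2
G3 = G1 XNOR in2 = (in1 OR in2) XNOR in2
At in0=0, in1=1, in2=0: circuit gives 0, formula gives 0.
At in0=0, in1=0, in2=0: circuit gives 1, formula gives 1.
Agrees on all 8 inputs.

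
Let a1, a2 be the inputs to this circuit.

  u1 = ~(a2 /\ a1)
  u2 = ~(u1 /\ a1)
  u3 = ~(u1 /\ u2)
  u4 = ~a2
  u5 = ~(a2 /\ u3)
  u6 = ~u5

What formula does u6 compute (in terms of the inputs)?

~(~(a2 /\ (~((~(a2 /\ a1)) /\ (~((~(a2 /\ a1)) /\ a1))))))

u1 = ~(a2 /\ a1)
u2 = ~(u1 /\ a1) = ~((~(a2 /\ a1)) /\ a1)
u3 = ~(u1 /\ u2) = ~((~(a2 /\ a1)) /\ (~((~(a2 /\ a1)) /\ a1)))
u5 = ~(a2 /\ u3) = ~(a2 /\ (~((~(a2 /\ a1)) /\ (~((~(a2 /\ a1)) /\ a1)))))
u6 = ~u5 = ~(~(a2 /\ (~((~(a2 /\ a1)) /\ (~((~(a2 /\ a1)) /\ a1))))))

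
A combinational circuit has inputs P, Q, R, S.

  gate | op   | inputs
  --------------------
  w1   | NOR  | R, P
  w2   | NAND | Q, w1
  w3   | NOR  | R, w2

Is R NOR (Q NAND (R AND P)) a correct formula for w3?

w1 = R NOR P
w2 = Q NAND w1 = Q NAND (R NOR P)
w3 = R NOR w2 = R NOR (Q NAND (R NOR P))
At P=0, Q=1, R=0, S=0: circuit gives 1, formula gives 0.

No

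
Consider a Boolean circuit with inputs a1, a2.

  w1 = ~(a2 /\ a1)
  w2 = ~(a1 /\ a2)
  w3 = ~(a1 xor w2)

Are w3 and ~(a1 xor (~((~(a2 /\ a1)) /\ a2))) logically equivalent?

w2 = ~(a1 /\ a2)
w3 = ~(a1 xor w2) = ~(a1 xor (~(a1 /\ a2)))
At a1=0, a2=1: circuit gives 0, formula gives 1.

No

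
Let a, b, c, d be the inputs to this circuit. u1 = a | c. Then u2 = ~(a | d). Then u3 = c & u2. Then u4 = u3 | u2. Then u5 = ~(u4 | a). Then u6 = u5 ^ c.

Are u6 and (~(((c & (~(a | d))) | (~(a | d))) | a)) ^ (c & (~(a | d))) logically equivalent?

No

u2 = ~(a | d)
u3 = c & u2 = c & (~(a | d))
u4 = u3 | u2 = (c & (~(a | d))) | (~(a | d))
u5 = ~(u4 | a) = ~(((c & (~(a | d))) | (~(a | d))) | a)
u6 = u5 ^ c = (~(((c & (~(a | d))) | (~(a | d))) | a)) ^ c
At a=0, b=0, c=1, d=1: circuit gives 0, formula gives 1.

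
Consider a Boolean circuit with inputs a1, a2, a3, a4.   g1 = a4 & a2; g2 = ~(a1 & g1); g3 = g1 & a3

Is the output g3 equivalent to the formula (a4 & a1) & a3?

g1 = a4 & a2
g3 = g1 & a3 = (a4 & a2) & a3
At a1=0, a2=1, a3=1, a4=1: circuit gives 1, formula gives 0.

No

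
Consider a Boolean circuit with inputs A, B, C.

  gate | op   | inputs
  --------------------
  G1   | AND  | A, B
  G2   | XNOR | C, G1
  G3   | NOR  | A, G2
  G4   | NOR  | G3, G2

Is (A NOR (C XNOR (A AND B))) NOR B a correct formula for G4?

No

G1 = A AND B
G2 = C XNOR G1 = C XNOR (A AND B)
G3 = A NOR G2 = A NOR (C XNOR (A AND B))
G4 = G3 NOR G2 = (A NOR (C XNOR (A AND B))) NOR (C XNOR (A AND B))
At A=0, B=0, C=0: circuit gives 0, formula gives 1.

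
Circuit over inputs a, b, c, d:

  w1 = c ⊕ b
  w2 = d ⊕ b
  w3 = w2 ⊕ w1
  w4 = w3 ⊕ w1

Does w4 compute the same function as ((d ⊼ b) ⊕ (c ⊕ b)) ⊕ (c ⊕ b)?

No

w1 = c ⊕ b
w2 = d ⊕ b
w3 = w2 ⊕ w1 = (d ⊕ b) ⊕ (c ⊕ b)
w4 = w3 ⊕ w1 = ((d ⊕ b) ⊕ (c ⊕ b)) ⊕ (c ⊕ b)
At a=0, b=0, c=0, d=0: circuit gives 0, formula gives 1.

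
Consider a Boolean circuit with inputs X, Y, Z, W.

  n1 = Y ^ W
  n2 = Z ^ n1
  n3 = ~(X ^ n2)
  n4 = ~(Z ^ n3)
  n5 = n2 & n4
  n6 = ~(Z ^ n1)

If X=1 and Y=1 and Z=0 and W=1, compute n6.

1

n1 = 1 ^ 1 = 0
n6 = ~(0 ^ 0) = 1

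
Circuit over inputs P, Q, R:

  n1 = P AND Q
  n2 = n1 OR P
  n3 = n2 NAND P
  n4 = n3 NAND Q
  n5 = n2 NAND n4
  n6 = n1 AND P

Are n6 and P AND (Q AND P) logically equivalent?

n1 = P AND Q
n6 = n1 AND P = (P AND Q) AND P
At P=0, Q=0, R=0: circuit gives 0, formula gives 0.
At P=1, Q=1, R=0: circuit gives 1, formula gives 1.
Agrees on all 8 inputs.

Yes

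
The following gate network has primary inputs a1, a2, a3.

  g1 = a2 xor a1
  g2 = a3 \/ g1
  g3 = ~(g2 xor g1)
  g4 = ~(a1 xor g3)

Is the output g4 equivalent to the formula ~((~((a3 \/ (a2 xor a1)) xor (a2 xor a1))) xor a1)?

g1 = a2 xor a1
g2 = a3 \/ g1 = a3 \/ (a2 xor a1)
g3 = ~(g2 xor g1) = ~((a3 \/ (a2 xor a1)) xor (a2 xor a1))
g4 = ~(a1 xor g3) = ~(a1 xor (~((a3 \/ (a2 xor a1)) xor (a2 xor a1))))
At a1=0, a2=0, a3=0: circuit gives 0, formula gives 0.
At a1=0, a2=0, a3=1: circuit gives 1, formula gives 1.
Agrees on all 8 inputs.

Yes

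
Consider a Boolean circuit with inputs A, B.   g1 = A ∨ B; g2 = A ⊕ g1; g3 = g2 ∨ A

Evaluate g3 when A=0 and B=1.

1

g1 = 0 ∨ 1 = 1
g2 = 0 ⊕ 1 = 1
g3 = 1 ∨ 0 = 1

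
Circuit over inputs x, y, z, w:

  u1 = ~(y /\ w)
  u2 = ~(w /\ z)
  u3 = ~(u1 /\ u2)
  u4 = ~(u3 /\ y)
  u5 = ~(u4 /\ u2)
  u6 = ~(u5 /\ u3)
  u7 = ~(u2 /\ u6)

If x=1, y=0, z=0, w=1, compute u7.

0

u1 = ~(0 /\ 1) = 1
u2 = ~(1 /\ 0) = 1
u3 = ~(1 /\ 1) = 0
u4 = ~(0 /\ 0) = 1
u5 = ~(1 /\ 1) = 0
u6 = ~(0 /\ 0) = 1
u7 = ~(1 /\ 1) = 0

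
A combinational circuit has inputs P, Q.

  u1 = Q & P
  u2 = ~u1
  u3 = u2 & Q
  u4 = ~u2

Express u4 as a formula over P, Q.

~~(Q & P)

u1 = Q & P
u2 = ~u1 = ~(Q & P)
u4 = ~u2 = ~~(Q & P)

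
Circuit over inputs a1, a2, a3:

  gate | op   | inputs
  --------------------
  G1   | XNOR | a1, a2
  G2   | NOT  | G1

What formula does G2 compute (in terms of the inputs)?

G1 = a1 XNOR a2
G2 = NOT G1 = NOT (a1 XNOR a2)

NOT (a1 XNOR a2)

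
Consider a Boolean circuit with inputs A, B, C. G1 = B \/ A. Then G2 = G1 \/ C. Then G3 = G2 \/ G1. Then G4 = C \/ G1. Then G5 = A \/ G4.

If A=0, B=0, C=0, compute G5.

0

G1 = 0 \/ 0 = 0
G4 = 0 \/ 0 = 0
G5 = 0 \/ 0 = 0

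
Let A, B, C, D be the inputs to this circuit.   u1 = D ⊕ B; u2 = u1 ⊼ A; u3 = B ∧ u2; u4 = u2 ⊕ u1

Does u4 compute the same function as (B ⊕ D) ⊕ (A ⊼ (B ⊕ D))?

Yes

u1 = D ⊕ B
u2 = u1 ⊼ A = (D ⊕ B) ⊼ A
u4 = u2 ⊕ u1 = ((D ⊕ B) ⊼ A) ⊕ (D ⊕ B)
At A=0, B=0, C=0, D=1: circuit gives 0, formula gives 0.
At A=0, B=0, C=0, D=0: circuit gives 1, formula gives 1.
Agrees on all 16 inputs.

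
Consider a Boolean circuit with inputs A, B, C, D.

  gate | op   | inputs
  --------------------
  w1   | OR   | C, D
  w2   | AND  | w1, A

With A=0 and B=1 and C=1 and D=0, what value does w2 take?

w1 = 1 OR 0 = 1
w2 = 1 AND 0 = 0

0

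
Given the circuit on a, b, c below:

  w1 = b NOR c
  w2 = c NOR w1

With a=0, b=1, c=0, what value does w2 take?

w1 = 1 NOR 0 = 0
w2 = 0 NOR 0 = 1

1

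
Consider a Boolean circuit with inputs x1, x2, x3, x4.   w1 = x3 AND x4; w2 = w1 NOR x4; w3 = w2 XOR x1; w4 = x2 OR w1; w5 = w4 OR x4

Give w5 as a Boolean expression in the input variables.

(x2 OR (x3 AND x4)) OR x4

w1 = x3 AND x4
w4 = x2 OR w1 = x2 OR (x3 AND x4)
w5 = w4 OR x4 = (x2 OR (x3 AND x4)) OR x4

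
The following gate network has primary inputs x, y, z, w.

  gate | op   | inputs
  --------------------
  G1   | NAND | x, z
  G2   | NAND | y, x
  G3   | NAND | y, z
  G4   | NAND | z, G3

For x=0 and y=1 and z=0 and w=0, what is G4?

G3 = 1 NAND 0 = 1
G4 = 0 NAND 1 = 1

1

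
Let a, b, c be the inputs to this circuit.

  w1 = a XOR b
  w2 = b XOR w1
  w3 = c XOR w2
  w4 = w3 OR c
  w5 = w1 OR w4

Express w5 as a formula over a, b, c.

w1 = a XOR b
w2 = b XOR w1 = b XOR (a XOR b)
w3 = c XOR w2 = c XOR (b XOR (a XOR b))
w4 = w3 OR c = (c XOR (b XOR (a XOR b))) OR c
w5 = w1 OR w4 = (a XOR b) OR ((c XOR (b XOR (a XOR b))) OR c)

(a XOR b) OR ((c XOR (b XOR (a XOR b))) OR c)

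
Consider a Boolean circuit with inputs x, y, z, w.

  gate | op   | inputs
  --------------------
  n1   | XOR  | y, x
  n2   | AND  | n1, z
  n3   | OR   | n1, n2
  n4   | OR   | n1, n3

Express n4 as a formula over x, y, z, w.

n1 = y XOR x
n2 = n1 AND z = (y XOR x) AND z
n3 = n1 OR n2 = (y XOR x) OR ((y XOR x) AND z)
n4 = n1 OR n3 = (y XOR x) OR ((y XOR x) OR ((y XOR x) AND z))

(y XOR x) OR ((y XOR x) OR ((y XOR x) AND z))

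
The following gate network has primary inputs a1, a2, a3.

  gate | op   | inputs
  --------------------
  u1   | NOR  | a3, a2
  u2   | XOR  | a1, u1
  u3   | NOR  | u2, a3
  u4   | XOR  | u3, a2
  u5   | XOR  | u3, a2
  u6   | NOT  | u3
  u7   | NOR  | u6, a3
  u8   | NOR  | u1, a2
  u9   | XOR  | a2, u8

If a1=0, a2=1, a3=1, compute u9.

u1 = 1 NOR 1 = 0
u8 = 0 NOR 1 = 0
u9 = 1 XOR 0 = 1

1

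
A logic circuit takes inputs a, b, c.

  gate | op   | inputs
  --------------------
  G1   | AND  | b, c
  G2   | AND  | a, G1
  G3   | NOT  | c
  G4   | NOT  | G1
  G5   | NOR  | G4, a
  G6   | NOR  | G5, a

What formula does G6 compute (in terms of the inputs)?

(NOT (b AND c) NOR a) NOR a

G1 = b AND c
G4 = NOT G1 = NOT (b AND c)
G5 = G4 NOR a = NOT (b AND c) NOR a
G6 = G5 NOR a = (NOT (b AND c) NOR a) NOR a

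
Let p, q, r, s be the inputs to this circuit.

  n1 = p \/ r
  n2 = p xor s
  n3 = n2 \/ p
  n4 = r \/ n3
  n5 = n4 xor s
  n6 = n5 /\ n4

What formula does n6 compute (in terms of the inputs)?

((r \/ ((p xor s) \/ p)) xor s) /\ (r \/ ((p xor s) \/ p))

n2 = p xor s
n3 = n2 \/ p = (p xor s) \/ p
n4 = r \/ n3 = r \/ ((p xor s) \/ p)
n5 = n4 xor s = (r \/ ((p xor s) \/ p)) xor s
n6 = n5 /\ n4 = ((r \/ ((p xor s) \/ p)) xor s) /\ (r \/ ((p xor s) \/ p))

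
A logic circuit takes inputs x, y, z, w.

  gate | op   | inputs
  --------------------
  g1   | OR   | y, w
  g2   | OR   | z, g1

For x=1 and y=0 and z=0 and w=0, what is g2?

0

g1 = 0 OR 0 = 0
g2 = 0 OR 0 = 0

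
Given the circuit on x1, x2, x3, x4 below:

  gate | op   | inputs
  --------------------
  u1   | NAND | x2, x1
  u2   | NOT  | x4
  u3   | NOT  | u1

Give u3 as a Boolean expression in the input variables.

u1 = x2 NAND x1
u3 = NOT u1 = NOT (x2 NAND x1)

NOT (x2 NAND x1)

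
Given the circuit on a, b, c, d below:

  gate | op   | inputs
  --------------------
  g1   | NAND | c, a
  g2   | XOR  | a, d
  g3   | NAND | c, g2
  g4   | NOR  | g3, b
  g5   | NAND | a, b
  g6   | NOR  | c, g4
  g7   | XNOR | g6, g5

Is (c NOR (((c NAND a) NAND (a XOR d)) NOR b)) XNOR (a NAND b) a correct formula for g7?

g2 = a XOR d
g3 = c NAND g2 = c NAND (a XOR d)
g4 = g3 NOR b = (c NAND (a XOR d)) NOR b
g5 = a NAND b
g6 = c NOR g4 = c NOR ((c NAND (a XOR d)) NOR b)
g7 = g6 XNOR g5 = (c NOR ((c NAND (a XOR d)) NOR b)) XNOR (a NAND b)
At a=0, b=0, c=0, d=1: circuit gives 1, formula gives 0.

No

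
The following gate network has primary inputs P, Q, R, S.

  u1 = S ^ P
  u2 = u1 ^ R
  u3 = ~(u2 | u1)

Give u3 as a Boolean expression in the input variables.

u1 = S ^ P
u2 = u1 ^ R = (S ^ P) ^ R
u3 = ~(u2 | u1) = ~(((S ^ P) ^ R) | (S ^ P))

~(((S ^ P) ^ R) | (S ^ P))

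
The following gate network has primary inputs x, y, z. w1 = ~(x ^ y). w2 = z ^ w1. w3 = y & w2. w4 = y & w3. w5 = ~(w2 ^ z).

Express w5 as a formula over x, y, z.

~((z ^ (~(x ^ y))) ^ z)

w1 = ~(x ^ y)
w2 = z ^ w1 = z ^ (~(x ^ y))
w5 = ~(w2 ^ z) = ~((z ^ (~(x ^ y))) ^ z)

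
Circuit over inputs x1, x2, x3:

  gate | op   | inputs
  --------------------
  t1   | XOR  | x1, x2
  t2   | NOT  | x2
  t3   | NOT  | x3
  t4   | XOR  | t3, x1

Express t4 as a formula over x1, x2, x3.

NOT x3 XOR x1

t3 = NOT x3
t4 = t3 XOR x1 = NOT x3 XOR x1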